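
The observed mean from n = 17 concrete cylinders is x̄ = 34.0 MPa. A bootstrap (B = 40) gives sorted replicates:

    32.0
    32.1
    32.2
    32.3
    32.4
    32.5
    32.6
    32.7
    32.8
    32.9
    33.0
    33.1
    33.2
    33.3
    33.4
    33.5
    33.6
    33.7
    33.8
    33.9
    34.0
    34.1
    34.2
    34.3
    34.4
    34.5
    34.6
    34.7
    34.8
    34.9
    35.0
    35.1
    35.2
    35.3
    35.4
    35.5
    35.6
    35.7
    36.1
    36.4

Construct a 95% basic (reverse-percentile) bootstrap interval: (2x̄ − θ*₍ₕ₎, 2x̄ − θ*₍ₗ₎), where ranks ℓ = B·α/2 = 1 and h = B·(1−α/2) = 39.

(31.9, 36.0)

Percentile endpoints at ranks 1 and 39: θ*₍1₎ = 32.0, θ*₍39₎ = 36.1.
Basic interval reflects these around x̄:
  lower = 2 × 34.0 − 36.1 = 31.9
  upper = 2 × 34.0 − 32.0 = 36.0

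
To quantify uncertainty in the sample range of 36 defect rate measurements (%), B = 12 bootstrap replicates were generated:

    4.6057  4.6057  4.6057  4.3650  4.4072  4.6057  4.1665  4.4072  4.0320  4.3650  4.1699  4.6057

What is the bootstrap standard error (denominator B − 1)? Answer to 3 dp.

Bootstrap SE is the standard deviation of the 12 replicate ranges.
Mean of replicates: (4.6057 + 4.6057 + 4.6057 + 4.3650 + 4.4072 + 4.6057 + 4.1665 + 4.4072 + 4.0320 + 4.3650 + 4.1699 + 4.6057) / 12 = 52.94130 / 12 = 4.41177
Sum of squared deviations: (+0.19393)² + (+0.19393)² + (+0.19393)² + (−0.04677)² + (−0.00457)² + (+0.19393)² + (−0.24527)² + (−0.00457)² + (−0.37977)² + (−0.04677)² + (−0.24187)² + (+0.19393)² = 0.45534
Variance = 0.45534 / 11 = 0.04139
SE* = √0.04139

SE* = 0.203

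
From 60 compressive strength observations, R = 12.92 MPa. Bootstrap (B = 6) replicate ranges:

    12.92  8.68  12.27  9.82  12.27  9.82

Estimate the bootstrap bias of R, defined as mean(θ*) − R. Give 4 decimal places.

bias = −1.9567

mean(θ*) = (12.92 + 8.68 + 12.27 + 9.82 + 12.27 + 9.82) / 6 = 10.96333
bias = 10.96333 − 12.92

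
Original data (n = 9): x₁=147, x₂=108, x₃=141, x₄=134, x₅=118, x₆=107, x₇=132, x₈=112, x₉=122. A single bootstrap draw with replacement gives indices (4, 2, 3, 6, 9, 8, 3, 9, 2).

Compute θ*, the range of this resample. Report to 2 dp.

Resample values: 134, 108, 141, 107, 122, 112, 141, 122, 108.
Range = 141 − 107 = 34.00

θ* = 34.00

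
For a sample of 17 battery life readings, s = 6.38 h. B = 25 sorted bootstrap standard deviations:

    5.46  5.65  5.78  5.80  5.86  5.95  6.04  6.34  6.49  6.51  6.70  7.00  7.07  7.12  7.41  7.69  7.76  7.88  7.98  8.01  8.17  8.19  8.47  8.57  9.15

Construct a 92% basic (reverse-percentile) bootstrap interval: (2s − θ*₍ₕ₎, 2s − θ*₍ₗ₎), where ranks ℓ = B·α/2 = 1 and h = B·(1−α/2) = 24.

Percentile endpoints at ranks 1 and 24: θ*₍1₎ = 5.46, θ*₍24₎ = 8.57.
Basic interval reflects these around s:
  lower = 2 × 6.38 − 8.57 = 4.19
  upper = 2 × 6.38 − 5.46 = 7.30

(4.19, 7.30)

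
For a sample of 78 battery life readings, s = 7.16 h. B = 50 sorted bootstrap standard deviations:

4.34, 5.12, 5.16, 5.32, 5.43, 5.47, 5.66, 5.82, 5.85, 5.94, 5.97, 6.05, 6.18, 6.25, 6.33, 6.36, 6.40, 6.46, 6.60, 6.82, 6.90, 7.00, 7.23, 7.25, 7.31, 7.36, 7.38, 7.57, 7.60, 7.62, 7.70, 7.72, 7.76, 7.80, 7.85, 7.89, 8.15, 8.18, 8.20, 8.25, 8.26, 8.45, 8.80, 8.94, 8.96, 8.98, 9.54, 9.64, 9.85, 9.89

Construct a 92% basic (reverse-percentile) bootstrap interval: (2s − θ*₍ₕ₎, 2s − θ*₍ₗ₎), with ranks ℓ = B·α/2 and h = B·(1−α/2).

Percentile endpoints at ranks 2 and 48: θ*₍2₎ = 5.12, θ*₍48₎ = 9.64.
Basic interval reflects these around s:
  lower = 2 × 7.16 − 9.64 = 4.68
  upper = 2 × 7.16 − 5.12 = 9.20

(4.68, 9.20)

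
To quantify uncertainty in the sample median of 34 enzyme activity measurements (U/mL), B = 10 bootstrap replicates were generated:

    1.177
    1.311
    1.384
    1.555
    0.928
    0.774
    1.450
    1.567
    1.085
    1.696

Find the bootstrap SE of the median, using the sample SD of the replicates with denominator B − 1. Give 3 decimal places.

SE* = 0.298

Bootstrap SE is the standard deviation of the 10 replicate medians.
Mean of replicates: (1.177 + 1.311 + 1.384 + 1.555 + 0.928 + 0.774 + 1.450 + 1.567 + 1.085 + 1.696) / 10 = 12.9270 / 10 = 1.2927
Sum of squared deviations: (−0.1157)² + (+0.0183)² + (+0.0913)² + (+0.2623)² + (−0.3647)² + (−0.5187)² + (+0.1573)² + (+0.2743)² + (−0.2077)² + (+0.4033)² = 0.7987
Variance = 0.7987 / 9 = 0.0887
SE* = √0.0887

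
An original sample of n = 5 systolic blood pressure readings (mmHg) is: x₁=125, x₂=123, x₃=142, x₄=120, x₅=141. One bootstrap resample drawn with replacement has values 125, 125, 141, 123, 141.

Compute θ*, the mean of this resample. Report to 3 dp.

θ* = 131.000

Mean = (125 + 125 + 141 + 123 + 141) / 5 = 655.0 / 5 = 131.000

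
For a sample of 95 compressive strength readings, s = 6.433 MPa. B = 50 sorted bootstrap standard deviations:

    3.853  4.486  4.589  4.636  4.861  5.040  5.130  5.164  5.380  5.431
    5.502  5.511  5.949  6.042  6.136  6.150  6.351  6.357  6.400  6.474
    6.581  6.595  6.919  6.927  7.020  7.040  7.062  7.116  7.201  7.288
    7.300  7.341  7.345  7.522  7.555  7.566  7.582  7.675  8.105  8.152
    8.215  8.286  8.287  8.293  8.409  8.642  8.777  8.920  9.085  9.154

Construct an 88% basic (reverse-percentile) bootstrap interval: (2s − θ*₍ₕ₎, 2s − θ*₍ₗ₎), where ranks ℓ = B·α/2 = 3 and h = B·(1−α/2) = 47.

Percentile endpoints at ranks 3 and 47: θ*₍3₎ = 4.589, θ*₍47₎ = 8.777.
Basic interval reflects these around s:
  lower = 2 × 6.433 − 8.777 = 4.089
  upper = 2 × 6.433 − 4.589 = 8.277

(4.089, 8.277)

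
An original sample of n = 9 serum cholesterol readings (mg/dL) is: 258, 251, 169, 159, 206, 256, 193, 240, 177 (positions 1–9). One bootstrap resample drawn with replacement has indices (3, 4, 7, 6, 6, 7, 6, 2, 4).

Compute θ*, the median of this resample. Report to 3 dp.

Resample values: 169, 159, 193, 256, 256, 193, 256, 251, 159.
Sorted: 159, 159, 169, 193, 193, 251, 256, 256, 256
Median = middle value = 193.000

θ* = 193.000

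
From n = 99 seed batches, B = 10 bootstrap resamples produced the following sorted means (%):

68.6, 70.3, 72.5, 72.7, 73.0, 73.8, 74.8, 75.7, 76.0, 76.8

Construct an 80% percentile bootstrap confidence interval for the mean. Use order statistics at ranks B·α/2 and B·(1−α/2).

(68.6, 76.0)

α = 0.20; lower rank = 10 × 0.100 = 1; upper rank = 10 × 0.900 = 9.
The 1st smallest replicate is 68.6; the 9th is 76.0.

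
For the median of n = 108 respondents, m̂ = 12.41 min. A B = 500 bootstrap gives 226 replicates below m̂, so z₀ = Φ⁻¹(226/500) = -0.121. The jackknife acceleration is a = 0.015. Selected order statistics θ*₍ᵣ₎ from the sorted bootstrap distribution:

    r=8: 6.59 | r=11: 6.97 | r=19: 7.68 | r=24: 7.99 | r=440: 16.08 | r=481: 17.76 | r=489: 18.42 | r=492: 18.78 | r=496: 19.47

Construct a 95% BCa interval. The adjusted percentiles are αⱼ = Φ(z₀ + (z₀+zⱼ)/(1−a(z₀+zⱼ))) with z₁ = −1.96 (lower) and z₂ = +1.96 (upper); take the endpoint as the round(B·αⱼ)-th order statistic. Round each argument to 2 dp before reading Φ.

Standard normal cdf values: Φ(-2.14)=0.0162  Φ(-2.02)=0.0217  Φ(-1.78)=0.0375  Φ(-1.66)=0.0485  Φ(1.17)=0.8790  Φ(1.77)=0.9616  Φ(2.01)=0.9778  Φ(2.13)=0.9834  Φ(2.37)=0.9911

(6.59, 17.76)

Lower: z₀ + z₁ = -0.121 + (-1.960) = -2.081; 1 − a(z₀+z₁) = 1 − (0.015)(-2.081) = 1.0312; argument = -0.121 + (-2.081)/1.0312 = -2.1390 → -2.14.
α₁ = Φ(-2.14) = 0.0162; rank = round(500 × 0.0162) = 8; θ*₍8₎ = 6.59.
Upper: z₀ + z₂ = 1.839; 1 − a(z₀+z₂) = 0.9724; argument = 1.7702 → 1.77; α₂ = 0.9616; rank = 481; θ*₍481₎ = 17.76.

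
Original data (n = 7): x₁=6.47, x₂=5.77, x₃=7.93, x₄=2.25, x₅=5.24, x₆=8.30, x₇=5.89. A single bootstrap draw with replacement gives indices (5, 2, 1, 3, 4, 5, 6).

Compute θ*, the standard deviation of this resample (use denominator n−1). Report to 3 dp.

θ* = 2.017

Resample values: 5.24, 5.77, 6.47, 7.93, 2.25, 5.24, 8.30.
Mean = 5.8857; sum of squared deviations = 24.4150
s² = 24.4150 / 6 = 4.0692
s = √4.0692 = 2.017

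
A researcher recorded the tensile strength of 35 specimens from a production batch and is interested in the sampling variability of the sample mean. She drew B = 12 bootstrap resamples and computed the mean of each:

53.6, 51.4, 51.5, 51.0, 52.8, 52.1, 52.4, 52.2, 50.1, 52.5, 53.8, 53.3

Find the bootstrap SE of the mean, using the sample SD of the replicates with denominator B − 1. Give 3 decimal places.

Bootstrap SE is the standard deviation of the 12 replicate means.
Mean of replicates: (53.6 + 51.4 + 51.5 + 51.0 + 52.8 + 52.1 + 52.4 + 52.2 + 50.1 + 52.5 + 53.8 + 53.3) / 12 = 626.7000 / 12 = 52.2250
Sum of squared deviations: (+1.3750)² + (−0.8250)² + (−0.7250)² + (−1.2250)² + (+0.5750)² + (−0.1250)² + (+0.1750)² + (−0.0250)² + (−2.1250)² + (+0.2750)² + (+1.5750)² + (+1.0750)² = 13.2025
Variance = 13.2025 / 11 = 1.2002
SE* = √1.2002

SE* = 1.096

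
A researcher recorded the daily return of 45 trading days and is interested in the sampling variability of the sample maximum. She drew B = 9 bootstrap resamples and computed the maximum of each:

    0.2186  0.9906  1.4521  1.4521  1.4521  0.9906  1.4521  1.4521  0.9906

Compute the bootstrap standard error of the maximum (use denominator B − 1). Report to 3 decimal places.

SE* = 0.418

Bootstrap SE is the standard deviation of the 9 replicate maximums.
Mean of replicates: (0.2186 + 0.9906 + 1.4521 + 1.4521 + 1.4521 + 0.9906 + 1.4521 + 1.4521 + 0.9906) / 9 = 10.45090 / 9 = 1.16121
Sum of squared deviations: (−0.94261)² + (−0.17061)² + (+0.29089)² + (+0.29089)² + (+0.29089)² + (−0.17061)² + (+0.29089)² + (+0.29089)² + (−0.17061)² = 1.39892
Variance = 1.39892 / 8 = 0.17487
SE* = √0.17487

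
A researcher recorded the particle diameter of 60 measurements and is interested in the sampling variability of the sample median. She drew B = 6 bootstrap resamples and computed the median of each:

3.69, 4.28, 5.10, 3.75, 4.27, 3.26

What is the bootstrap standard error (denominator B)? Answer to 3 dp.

Bootstrap SE is the standard deviation of the 6 replicate medians.
Mean of replicates: (3.69 + 4.28 + 5.10 + 3.75 + 4.27 + 3.26) / 6 = 24.3500 / 6 = 4.0583
Sum of squared deviations: (−0.3683)² + (+0.2217)² + (+1.0417)² + (−0.3083)² + (+0.2117)² + (−0.7983)² = 2.0471
Variance = 2.0471 / 6 = 0.3412
SE* = √0.3412

SE* = 0.584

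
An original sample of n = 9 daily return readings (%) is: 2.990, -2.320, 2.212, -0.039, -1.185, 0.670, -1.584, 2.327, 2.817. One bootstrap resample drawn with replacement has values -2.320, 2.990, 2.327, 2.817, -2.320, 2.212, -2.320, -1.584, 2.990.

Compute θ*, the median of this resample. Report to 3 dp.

Sorted: -2.320, -2.320, -2.320, -1.584, 2.212, 2.327, 2.817, 2.990, 2.990
Median = middle value = 2.212

θ* = 2.212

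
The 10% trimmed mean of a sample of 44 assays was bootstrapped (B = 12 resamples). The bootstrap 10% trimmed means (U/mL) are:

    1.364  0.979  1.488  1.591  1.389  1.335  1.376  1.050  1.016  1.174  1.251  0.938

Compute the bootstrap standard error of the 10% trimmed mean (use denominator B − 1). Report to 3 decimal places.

SE* = 0.213

Bootstrap SE is the standard deviation of the 12 replicate 10% trimmed means.
Mean of replicates: (1.364 + 0.979 + 1.488 + 1.591 + 1.389 + 1.335 + 1.376 + 1.050 + 1.016 + 1.174 + 1.251 + 0.938) / 12 = 14.9510 / 12 = 1.2459
Sum of squared deviations: (+0.1181)² + (−0.2669)² + (+0.2421)² + (+0.3451)² + (+0.1431)² + (+0.0891)² + (+0.1301)² + (−0.1959)² + (−0.2299)² + (−0.0719)² + (+0.0051)² + (−0.3079)² = 0.4995
Variance = 0.4995 / 11 = 0.0454
SE* = √0.0454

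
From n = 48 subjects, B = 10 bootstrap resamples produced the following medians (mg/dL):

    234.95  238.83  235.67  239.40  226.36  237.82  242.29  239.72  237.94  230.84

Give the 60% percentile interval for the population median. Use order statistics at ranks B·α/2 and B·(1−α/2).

Sorted replicates: 226.36, 230.84, 234.95, 235.67, 237.82, 237.94, 238.83, 239.40, 239.72, 242.29
α = 0.40; lower rank = 10 × 0.200 = 2; upper rank = 10 × 0.800 = 8.
The 2nd smallest replicate is 230.84; the 8th is 239.40.

(230.84, 239.40)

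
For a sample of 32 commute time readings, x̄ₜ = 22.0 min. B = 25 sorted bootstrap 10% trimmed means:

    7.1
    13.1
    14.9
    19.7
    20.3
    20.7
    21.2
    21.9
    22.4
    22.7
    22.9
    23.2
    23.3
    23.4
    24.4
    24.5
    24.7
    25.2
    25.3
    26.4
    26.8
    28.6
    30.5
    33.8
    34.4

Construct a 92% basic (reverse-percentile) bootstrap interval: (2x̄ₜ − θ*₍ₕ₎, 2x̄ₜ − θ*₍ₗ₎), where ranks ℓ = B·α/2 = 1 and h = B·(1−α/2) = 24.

Percentile endpoints at ranks 1 and 24: θ*₍1₎ = 7.1, θ*₍24₎ = 33.8.
Basic interval reflects these around x̄ₜ:
  lower = 2 × 22.0 − 33.8 = 10.2
  upper = 2 × 22.0 − 7.1 = 36.9

(10.2, 36.9)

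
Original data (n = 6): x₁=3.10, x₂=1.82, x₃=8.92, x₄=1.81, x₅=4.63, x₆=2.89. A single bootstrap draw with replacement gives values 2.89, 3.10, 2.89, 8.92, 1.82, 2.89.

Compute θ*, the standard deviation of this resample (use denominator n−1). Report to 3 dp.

θ* = 2.573

Mean = 3.7517; sum of squared deviations = 33.0951
s² = 33.0951 / 5 = 6.6190
s = √6.6190 = 2.573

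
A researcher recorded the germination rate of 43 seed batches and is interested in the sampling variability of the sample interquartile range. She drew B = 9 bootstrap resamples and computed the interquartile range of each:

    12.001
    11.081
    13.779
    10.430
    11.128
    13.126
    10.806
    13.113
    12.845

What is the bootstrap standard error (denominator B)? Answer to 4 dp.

Bootstrap SE is the standard deviation of the 9 replicate interquartile ranges.
Mean of replicates: (12.001 + 11.081 + 13.779 + 10.430 + 11.128 + 13.126 + 10.806 + 13.113 + 12.845) / 9 = 108.30900 / 9 = 12.03433
Sum of squared deviations: (−0.03333)² + (−0.95333)² + (+1.74467)² + (−1.60433)² + (−0.90633)² + (+1.09167)² + (−1.22833)² + (+1.07867)² + (+0.81067)² = 11.87038
Variance = 11.87038 / 9 = 1.31893
SE* = √1.31893

SE* = 1.1484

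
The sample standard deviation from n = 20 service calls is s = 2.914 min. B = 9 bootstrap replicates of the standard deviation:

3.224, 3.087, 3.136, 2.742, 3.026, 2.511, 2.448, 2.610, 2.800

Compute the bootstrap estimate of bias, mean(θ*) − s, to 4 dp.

mean(θ*) = (3.224 + 3.087 + 3.136 + 2.742 + 3.026 + 2.511 + 2.448 + 2.610 + 2.800) / 9 = 2.84267
bias = 2.84267 − 2.914

bias = −0.0713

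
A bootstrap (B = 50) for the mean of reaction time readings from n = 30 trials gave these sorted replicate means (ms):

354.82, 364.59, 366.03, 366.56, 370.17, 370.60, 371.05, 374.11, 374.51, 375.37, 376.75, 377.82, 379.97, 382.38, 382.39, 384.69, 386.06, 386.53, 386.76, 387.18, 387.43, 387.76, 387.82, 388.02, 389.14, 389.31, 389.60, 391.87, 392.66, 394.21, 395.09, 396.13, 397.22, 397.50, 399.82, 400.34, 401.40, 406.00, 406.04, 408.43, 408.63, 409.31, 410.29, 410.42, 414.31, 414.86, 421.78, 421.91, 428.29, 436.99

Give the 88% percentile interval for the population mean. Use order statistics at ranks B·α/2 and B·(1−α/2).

α = 0.12; lower rank = 50 × 0.060 = 3; upper rank = 50 × 0.940 = 47.
The 3rd smallest replicate is 366.03; the 47th is 421.78.

(366.03, 421.78)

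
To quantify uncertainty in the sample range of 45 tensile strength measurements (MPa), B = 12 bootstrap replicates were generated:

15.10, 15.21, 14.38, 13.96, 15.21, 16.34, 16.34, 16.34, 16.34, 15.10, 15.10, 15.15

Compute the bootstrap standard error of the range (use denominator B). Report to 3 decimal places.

SE* = 0.766

Bootstrap SE is the standard deviation of the 12 replicate ranges.
Mean of replicates: (15.10 + 15.21 + 14.38 + 13.96 + 15.21 + 16.34 + 16.34 + 16.34 + 16.34 + 15.10 + 15.10 + 15.15) / 12 = 184.5700 / 12 = 15.3808
Sum of squared deviations: (−0.2808)² + (−0.1708)² + (−1.0008)² + (−1.4208)² + (−0.1708)² + (+0.9592)² + (+0.9592)² + (+0.9592)² + (+0.9592)² + (−0.2808)² + (−0.2808)² + (−0.2308)² = 7.0487
Variance = 7.0487 / 12 = 0.5874
SE* = √0.5874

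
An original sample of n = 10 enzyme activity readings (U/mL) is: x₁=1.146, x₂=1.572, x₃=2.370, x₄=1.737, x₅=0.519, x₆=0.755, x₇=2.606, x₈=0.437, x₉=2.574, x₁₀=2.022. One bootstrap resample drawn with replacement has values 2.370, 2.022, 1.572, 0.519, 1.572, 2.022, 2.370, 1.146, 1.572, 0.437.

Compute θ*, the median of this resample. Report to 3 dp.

θ* = 1.572

Sorted: 0.437, 0.519, 1.146, 1.572, 1.572, 1.572, 2.022, 2.022, 2.370, 2.370
Median = average of the two middle values = 1.572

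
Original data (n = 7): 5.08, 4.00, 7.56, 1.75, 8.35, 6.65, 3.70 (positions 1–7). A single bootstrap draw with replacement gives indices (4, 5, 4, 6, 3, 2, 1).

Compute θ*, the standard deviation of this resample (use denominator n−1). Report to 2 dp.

Resample values: 1.75, 8.35, 1.75, 6.65, 7.56, 4.00, 5.08.
Mean = 5.0200; sum of squared deviations = 42.6272
s² = 42.6272 / 6 = 7.1045
s = √7.1045 = 2.67

θ* = 2.67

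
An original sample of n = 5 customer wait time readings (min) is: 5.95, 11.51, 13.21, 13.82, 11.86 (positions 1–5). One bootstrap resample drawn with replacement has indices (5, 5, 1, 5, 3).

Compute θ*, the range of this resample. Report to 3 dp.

Resample values: 11.86, 11.86, 5.95, 11.86, 13.21.
Range = 13.21 − 5.95 = 7.260

θ* = 7.260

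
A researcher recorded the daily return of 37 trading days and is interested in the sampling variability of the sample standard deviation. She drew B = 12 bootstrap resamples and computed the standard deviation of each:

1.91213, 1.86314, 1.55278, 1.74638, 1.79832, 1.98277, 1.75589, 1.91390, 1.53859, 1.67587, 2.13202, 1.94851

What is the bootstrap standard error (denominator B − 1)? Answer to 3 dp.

Bootstrap SE is the standard deviation of the 12 replicate standard deviations.
Mean of replicates: (1.91213 + 1.86314 + 1.55278 + 1.74638 + 1.79832 + 1.98277 + 1.75589 + 1.91390 + 1.53859 + 1.67587 + 2.13202 + 1.94851) / 12 = 21.820300 / 12 = 1.818358
Sum of squared deviations: (+0.093772)² + (+0.044782)² + (−0.265578)² + (−0.071978)² + (−0.020038)² + (+0.164412)² + (−0.062468)² + (+0.095542)² + (−0.279768)² + (−0.142488)² + (+0.313662)² + (+0.130152)² = 0.340871
Variance = 0.340871 / 11 = 0.030988
SE* = √0.030988

SE* = 0.176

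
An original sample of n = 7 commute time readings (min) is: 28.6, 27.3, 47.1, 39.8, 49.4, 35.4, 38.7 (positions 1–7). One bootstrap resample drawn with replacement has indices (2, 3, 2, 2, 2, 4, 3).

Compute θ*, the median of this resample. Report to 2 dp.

Resample values: 27.3, 47.1, 27.3, 27.3, 27.3, 39.8, 47.1.
Sorted: 27.3, 27.3, 27.3, 27.3, 39.8, 47.1, 47.1
Median = middle value = 27.30

θ* = 27.30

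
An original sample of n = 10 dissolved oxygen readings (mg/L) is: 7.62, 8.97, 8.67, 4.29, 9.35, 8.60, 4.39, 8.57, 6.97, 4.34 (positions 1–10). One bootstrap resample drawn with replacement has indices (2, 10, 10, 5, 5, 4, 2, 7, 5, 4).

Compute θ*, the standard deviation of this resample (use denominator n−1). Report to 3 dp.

Resample values: 8.97, 4.34, 4.34, 9.35, 9.35, 4.29, 8.97, 4.39, 9.35, 4.29.
Mean = 6.7640; sum of squared deviations = 59.4238
s² = 59.4238 / 9 = 6.6026
s = √6.6026 = 2.570

θ* = 2.570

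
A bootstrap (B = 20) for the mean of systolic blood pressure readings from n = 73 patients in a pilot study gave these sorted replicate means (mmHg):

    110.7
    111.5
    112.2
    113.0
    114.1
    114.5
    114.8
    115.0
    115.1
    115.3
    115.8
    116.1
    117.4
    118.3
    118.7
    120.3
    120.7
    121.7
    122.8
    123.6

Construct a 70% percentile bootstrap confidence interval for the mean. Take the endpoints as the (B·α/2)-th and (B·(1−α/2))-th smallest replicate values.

(112.2, 120.7)

α = 0.30; lower rank = 20 × 0.150 = 3; upper rank = 20 × 0.850 = 17.
The 3rd smallest replicate is 112.2; the 17th is 120.7.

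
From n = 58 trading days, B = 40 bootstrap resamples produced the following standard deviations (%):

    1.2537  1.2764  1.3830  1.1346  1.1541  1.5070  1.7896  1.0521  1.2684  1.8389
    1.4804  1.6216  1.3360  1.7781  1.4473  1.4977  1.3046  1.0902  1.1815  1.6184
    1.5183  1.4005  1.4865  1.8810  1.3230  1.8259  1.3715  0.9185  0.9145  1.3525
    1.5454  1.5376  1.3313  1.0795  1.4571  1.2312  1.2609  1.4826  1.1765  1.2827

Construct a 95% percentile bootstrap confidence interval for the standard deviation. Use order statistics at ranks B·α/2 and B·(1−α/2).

(0.9145, 1.8389)

Sorted replicates: 0.9145, 0.9185, 1.0521, 1.0795, 1.0902, 1.1346, 1.1541, 1.1765, 1.1815, 1.2312, 1.2537, 1.2609, 1.2684, 1.2764, 1.2827, 1.3046, 1.3230, 1.3313, 1.3360, 1.3525, 1.3715, 1.3830, 1.4005, 1.4473, 1.4571, 1.4804, 1.4826, 1.4865, 1.4977, 1.5070, 1.5183, 1.5376, 1.5454, 1.6184, 1.6216, 1.7781, 1.7896, 1.8259, 1.8389, 1.8810
α = 0.05; lower rank = 40 × 0.025 = 1; upper rank = 40 × 0.975 = 39.
The 1st smallest replicate is 0.9145; the 39th is 1.8389.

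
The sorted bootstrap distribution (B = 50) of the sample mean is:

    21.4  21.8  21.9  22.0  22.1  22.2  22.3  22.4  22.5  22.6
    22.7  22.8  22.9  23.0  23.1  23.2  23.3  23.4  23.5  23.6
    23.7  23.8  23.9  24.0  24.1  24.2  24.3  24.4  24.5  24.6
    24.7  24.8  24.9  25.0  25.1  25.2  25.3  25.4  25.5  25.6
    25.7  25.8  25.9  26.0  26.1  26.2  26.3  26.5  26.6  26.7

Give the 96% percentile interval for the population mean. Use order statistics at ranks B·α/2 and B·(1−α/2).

α = 0.04; lower rank = 50 × 0.020 = 1; upper rank = 50 × 0.980 = 49.
The 1st smallest replicate is 21.4; the 49th is 26.6.

(21.4, 26.6)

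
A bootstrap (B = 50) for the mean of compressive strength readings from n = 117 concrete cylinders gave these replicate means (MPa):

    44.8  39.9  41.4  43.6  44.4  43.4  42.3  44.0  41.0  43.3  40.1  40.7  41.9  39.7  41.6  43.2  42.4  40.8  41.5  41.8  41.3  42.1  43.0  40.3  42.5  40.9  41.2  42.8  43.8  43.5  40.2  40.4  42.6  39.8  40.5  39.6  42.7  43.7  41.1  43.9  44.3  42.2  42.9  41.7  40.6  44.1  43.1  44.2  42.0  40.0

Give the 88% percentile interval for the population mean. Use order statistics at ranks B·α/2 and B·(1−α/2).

Sorted replicates: 39.6, 39.7, 39.8, 39.9, 40.0, 40.1, 40.2, 40.3, 40.4, 40.5, 40.6, 40.7, 40.8, 40.9, 41.0, 41.1, 41.2, 41.3, 41.4, 41.5, 41.6, 41.7, 41.8, 41.9, 42.0, 42.1, 42.2, 42.3, 42.4, 42.5, 42.6, 42.7, 42.8, 42.9, 43.0, 43.1, 43.2, 43.3, 43.4, 43.5, 43.6, 43.7, 43.8, 43.9, 44.0, 44.1, 44.2, 44.3, 44.4, 44.8
α = 0.12; lower rank = 50 × 0.060 = 3; upper rank = 50 × 0.940 = 47.
The 3rd smallest replicate is 39.8; the 47th is 44.2.

(39.8, 44.2)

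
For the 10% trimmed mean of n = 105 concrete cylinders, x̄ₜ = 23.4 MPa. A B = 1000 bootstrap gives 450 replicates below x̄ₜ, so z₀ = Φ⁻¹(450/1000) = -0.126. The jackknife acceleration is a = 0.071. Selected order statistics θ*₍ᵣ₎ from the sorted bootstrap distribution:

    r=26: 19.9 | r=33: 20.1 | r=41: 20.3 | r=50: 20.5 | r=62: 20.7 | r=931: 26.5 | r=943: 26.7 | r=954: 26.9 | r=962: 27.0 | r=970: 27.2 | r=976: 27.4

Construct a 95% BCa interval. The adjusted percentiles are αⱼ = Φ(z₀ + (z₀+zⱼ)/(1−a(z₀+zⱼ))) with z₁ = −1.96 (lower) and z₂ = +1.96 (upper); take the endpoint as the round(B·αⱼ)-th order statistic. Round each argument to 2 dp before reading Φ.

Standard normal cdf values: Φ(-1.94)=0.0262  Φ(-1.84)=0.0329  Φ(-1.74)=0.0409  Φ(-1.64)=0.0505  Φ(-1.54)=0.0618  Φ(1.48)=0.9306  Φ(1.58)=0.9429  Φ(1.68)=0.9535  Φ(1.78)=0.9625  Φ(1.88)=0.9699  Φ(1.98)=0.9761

Lower: z₀ + z₁ = -0.126 + (-1.960) = -2.086; 1 − a(z₀+z₁) = 1 − (0.071)(-2.086) = 1.1481; argument = -0.126 + (-2.086)/1.1481 = -1.9429 → -1.94.
α₁ = Φ(-1.94) = 0.0262; rank = round(1000 × 0.0262) = 26; θ*₍26₎ = 19.9.
Upper: z₀ + z₂ = 1.834; 1 − a(z₀+z₂) = 0.8698; argument = 1.9826 → 1.98; α₂ = 0.9761; rank = 976; θ*₍976₎ = 27.4.

(19.9, 27.4)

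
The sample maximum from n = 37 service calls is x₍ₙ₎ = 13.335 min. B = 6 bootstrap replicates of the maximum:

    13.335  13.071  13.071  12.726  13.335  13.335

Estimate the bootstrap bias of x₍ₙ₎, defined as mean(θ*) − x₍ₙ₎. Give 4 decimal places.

mean(θ*) = (13.335 + 13.071 + 13.071 + 12.726 + 13.335 + 13.335) / 6 = 13.14550
bias = 13.14550 − 13.335

bias = −0.1895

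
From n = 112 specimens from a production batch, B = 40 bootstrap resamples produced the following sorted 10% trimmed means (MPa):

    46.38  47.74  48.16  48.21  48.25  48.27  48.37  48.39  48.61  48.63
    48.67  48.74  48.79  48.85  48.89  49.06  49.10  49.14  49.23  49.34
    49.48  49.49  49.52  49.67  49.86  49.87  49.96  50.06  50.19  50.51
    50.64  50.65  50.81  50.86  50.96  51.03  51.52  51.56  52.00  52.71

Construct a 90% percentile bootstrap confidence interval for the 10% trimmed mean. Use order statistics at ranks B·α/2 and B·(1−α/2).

(47.74, 51.56)

α = 0.10; lower rank = 40 × 0.050 = 2; upper rank = 40 × 0.950 = 38.
The 2nd smallest replicate is 47.74; the 38th is 51.56.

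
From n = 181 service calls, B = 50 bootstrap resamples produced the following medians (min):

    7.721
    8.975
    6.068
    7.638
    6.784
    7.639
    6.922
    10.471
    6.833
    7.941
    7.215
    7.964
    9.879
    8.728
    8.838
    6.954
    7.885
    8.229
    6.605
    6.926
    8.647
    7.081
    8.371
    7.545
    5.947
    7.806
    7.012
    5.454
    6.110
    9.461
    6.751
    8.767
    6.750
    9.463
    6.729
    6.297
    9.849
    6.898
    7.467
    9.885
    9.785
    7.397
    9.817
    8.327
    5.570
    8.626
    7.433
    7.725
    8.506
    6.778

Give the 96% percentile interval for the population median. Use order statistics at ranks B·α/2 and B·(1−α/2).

Sorted replicates: 5.454, 5.570, 5.947, 6.068, 6.110, 6.297, 6.605, 6.729, 6.750, 6.751, 6.778, 6.784, 6.833, 6.898, 6.922, 6.926, 6.954, 7.012, 7.081, 7.215, 7.397, 7.433, 7.467, 7.545, 7.638, 7.639, 7.721, 7.725, 7.806, 7.885, 7.941, 7.964, 8.229, 8.327, 8.371, 8.506, 8.626, 8.647, 8.728, 8.767, 8.838, 8.975, 9.461, 9.463, 9.785, 9.817, 9.849, 9.879, 9.885, 10.471
α = 0.04; lower rank = 50 × 0.020 = 1; upper rank = 50 × 0.980 = 49.
The 1st smallest replicate is 5.454; the 49th is 9.885.

(5.454, 9.885)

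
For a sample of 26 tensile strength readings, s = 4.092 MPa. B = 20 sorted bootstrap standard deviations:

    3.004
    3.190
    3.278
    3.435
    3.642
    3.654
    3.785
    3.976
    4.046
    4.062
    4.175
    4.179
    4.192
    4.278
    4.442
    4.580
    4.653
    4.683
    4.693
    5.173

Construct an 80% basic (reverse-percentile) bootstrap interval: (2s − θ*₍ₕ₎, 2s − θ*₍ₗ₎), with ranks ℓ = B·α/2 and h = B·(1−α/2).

(3.501, 4.994)

Percentile endpoints at ranks 2 and 18: θ*₍2₎ = 3.190, θ*₍18₎ = 4.683.
Basic interval reflects these around s:
  lower = 2 × 4.092 − 4.683 = 3.501
  upper = 2 × 4.092 − 3.190 = 4.994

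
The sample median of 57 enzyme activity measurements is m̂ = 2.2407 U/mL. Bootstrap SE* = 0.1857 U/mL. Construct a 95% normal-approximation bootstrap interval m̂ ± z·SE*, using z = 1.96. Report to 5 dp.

(1.87673, 2.60467)

Margin = 1.96 × 0.1857 = 0.363972
Interval: 2.2407 ± 0.363972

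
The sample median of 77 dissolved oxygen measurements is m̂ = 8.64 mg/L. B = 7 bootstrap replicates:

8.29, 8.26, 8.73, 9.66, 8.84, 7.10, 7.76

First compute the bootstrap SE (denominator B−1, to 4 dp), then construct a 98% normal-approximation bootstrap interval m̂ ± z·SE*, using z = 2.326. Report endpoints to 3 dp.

Mean of replicates = 8.3771; sum of squared deviations = 4.0177; SE* = √(4.0177/6) = 0.8183
Margin = 2.326 × 0.8183 = 1.9034
Interval: 8.64 ± 1.9034

(6.737, 10.543)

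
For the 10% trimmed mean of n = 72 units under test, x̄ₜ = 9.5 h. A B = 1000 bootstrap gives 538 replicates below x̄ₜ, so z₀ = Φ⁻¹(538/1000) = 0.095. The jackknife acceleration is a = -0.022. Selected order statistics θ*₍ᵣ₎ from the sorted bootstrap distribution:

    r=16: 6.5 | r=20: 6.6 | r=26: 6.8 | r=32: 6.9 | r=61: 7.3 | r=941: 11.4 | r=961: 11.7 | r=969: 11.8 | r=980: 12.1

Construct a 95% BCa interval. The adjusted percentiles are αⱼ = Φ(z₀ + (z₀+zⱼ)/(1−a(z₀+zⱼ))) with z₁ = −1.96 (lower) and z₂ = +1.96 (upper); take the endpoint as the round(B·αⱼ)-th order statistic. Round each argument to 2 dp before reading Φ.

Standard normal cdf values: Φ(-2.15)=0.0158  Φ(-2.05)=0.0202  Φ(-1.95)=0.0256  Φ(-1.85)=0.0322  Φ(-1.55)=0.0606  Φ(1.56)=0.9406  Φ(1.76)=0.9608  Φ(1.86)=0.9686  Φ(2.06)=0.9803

Lower: z₀ + z₁ = 0.095 + (-1.960) = -1.865; 1 − a(z₀+z₁) = 1 − (-0.022)(-1.865) = 0.9590; argument = 0.095 + (-1.865)/0.9590 = -1.8498 → -1.85.
α₁ = Φ(-1.85) = 0.0322; rank = round(1000 × 0.0322) = 32; θ*₍32₎ = 6.9.
Upper: z₀ + z₂ = 2.055; 1 − a(z₀+z₂) = 1.0452; argument = 2.0611 → 2.06; α₂ = 0.9803; rank = 980; θ*₍980₎ = 12.1.

(6.9, 12.1)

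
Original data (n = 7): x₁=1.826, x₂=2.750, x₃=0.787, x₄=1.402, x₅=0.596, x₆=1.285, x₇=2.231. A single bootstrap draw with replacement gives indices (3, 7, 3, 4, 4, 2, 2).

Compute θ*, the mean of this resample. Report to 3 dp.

θ* = 1.730

Resample values: 0.787, 2.231, 0.787, 1.402, 1.402, 2.750, 2.750.
Mean = (0.787 + 2.231 + 0.787 + 1.402 + 1.402 + 2.750 + 2.750) / 7 = 12.1090 / 7 = 1.730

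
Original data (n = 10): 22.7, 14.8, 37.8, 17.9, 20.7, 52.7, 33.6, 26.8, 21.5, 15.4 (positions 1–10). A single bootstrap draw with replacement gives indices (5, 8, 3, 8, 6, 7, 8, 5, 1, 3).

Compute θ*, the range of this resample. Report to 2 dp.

θ* = 32.00

Resample values: 20.7, 26.8, 37.8, 26.8, 52.7, 33.6, 26.8, 20.7, 22.7, 37.8.
Range = 52.7 − 20.7 = 32.00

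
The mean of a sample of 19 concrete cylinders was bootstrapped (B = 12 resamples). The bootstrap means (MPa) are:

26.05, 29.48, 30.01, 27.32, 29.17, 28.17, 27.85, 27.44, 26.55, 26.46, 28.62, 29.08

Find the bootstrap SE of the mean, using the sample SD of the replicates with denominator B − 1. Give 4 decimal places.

SE* = 1.2881

Bootstrap SE is the standard deviation of the 12 replicate means.
Mean of replicates: (26.05 + 29.48 + 30.01 + 27.32 + 29.17 + 28.17 + 27.85 + 27.44 + 26.55 + 26.46 + 28.62 + 29.08) / 12 = 336.20000 / 12 = 28.01667
Sum of squared deviations: (−1.96667)² + (+1.46333)² + (+1.99333)² + (−0.69667)² + (+1.15333)² + (+0.15333)² + (−0.16667)² + (−0.57667)² + (−1.46667)² + (−1.55667)² + (+0.60333)² + (+1.06333)² = 18.25087
Variance = 18.25087 / 11 = 1.65917
SE* = √1.65917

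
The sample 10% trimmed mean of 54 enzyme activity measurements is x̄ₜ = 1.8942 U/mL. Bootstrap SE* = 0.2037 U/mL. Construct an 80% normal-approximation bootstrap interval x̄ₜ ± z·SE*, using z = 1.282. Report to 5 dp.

(1.63306, 2.15534)

Margin = 1.282 × 0.2037 = 0.261143
Interval: 1.8942 ± 0.261143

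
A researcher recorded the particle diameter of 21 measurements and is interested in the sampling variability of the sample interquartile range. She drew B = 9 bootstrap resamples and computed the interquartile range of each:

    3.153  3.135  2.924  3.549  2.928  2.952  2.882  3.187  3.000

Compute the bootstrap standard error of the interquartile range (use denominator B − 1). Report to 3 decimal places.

Bootstrap SE is the standard deviation of the 9 replicate interquartile ranges.
Mean of replicates: (3.153 + 3.135 + 2.924 + 3.549 + 2.928 + 2.952 + 2.882 + 3.187 + 3.000) / 9 = 27.7100 / 9 = 3.0789
Sum of squared deviations: (+0.0741)² + (+0.0561)² + (−0.1549)² + (+0.4701)² + (−0.1509)² + (−0.1269)² + (−0.1969)² + (+0.1081)² + (−0.0789)² = 0.3492
Variance = 0.3492 / 8 = 0.0436
SE* = √0.0436

SE* = 0.209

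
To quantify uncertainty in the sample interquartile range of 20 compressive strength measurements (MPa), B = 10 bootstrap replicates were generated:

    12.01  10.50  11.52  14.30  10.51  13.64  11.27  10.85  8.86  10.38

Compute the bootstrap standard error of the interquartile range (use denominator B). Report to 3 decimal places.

Bootstrap SE is the standard deviation of the 10 replicate interquartile ranges.
Mean of replicates: (12.01 + 10.50 + 11.52 + 14.30 + 10.51 + 13.64 + 11.27 + 10.85 + 8.86 + 10.38) / 10 = 113.8400 / 10 = 11.3840
Sum of squared deviations: (+0.6260)² + (−0.8840)² + (+0.1360)² + (+2.9160)² + (−0.8740)² + (+2.2560)² + (−0.1140)² + (−0.5340)² + (−2.5240)² + (−1.0040)² = 23.2250
Variance = 23.2250 / 10 = 2.3225
SE* = √2.3225

SE* = 1.524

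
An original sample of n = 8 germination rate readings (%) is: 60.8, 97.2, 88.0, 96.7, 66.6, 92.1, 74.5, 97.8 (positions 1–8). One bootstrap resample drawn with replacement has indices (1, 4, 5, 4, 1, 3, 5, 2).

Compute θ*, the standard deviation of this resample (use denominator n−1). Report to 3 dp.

θ* = 16.939

Resample values: 60.8, 96.7, 66.6, 96.7, 60.8, 88.0, 66.6, 97.2.
Mean = 79.1750; sum of squared deviations = 2008.5750
s² = 2008.5750 / 7 = 286.9393
s = √286.9393 = 16.939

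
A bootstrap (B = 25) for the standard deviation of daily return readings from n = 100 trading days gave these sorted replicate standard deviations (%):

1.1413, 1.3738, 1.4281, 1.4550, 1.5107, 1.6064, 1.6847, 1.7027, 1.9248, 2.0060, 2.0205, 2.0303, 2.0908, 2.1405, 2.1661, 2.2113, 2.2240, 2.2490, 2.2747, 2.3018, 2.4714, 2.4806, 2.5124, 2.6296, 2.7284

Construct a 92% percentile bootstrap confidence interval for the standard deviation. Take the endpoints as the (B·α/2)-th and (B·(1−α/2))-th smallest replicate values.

α = 0.08; lower rank = 25 × 0.040 = 1; upper rank = 25 × 0.960 = 24.
The 1st smallest replicate is 1.1413; the 24th is 2.6296.

(1.1413, 2.6296)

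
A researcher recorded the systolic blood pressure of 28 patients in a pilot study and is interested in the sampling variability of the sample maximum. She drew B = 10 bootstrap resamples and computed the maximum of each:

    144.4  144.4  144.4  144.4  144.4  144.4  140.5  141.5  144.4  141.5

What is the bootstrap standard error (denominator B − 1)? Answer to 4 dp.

Bootstrap SE is the standard deviation of the 10 replicate maximums.
Mean of replicates: (144.4 + 144.4 + 144.4 + 144.4 + 144.4 + 144.4 + 140.5 + 141.5 + 144.4 + 141.5) / 10 = 1434.30000 / 10 = 143.43000
Sum of squared deviations: (+0.97000)² + (+0.97000)² + (+0.97000)² + (+0.97000)² + (+0.97000)² + (+0.97000)² + (−2.93000)² + (−1.93000)² + (+0.97000)² + (−1.93000)² = 22.62100
Variance = 22.62100 / 9 = 2.51344
SE* = √2.51344

SE* = 1.5854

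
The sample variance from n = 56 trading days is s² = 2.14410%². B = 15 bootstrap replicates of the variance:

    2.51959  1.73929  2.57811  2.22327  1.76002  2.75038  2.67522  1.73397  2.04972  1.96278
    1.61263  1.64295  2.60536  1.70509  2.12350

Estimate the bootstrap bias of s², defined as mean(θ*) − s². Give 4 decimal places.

bias = −0.0320

mean(θ*) = (2.51959 + 1.73929 + 2.57811 + 2.22327 + 1.76002 + 2.75038 + 2.67522 + 1.73397 + 2.04972 + 1.96278 + 1.61263 + 1.64295 + 2.60536 + 1.70509 + 2.12350) / 15 = 2.11213
bias = 2.11213 − 2.14410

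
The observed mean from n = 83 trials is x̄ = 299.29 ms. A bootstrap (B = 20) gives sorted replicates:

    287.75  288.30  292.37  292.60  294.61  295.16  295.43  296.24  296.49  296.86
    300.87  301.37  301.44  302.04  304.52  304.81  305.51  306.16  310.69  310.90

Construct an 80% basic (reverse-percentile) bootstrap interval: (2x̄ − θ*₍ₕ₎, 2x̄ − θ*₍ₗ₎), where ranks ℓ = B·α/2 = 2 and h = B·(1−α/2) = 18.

(292.42, 310.28)

Percentile endpoints at ranks 2 and 18: θ*₍2₎ = 288.30, θ*₍18₎ = 306.16.
Basic interval reflects these around x̄:
  lower = 2 × 299.29 − 306.16 = 292.42
  upper = 2 × 299.29 − 288.30 = 310.28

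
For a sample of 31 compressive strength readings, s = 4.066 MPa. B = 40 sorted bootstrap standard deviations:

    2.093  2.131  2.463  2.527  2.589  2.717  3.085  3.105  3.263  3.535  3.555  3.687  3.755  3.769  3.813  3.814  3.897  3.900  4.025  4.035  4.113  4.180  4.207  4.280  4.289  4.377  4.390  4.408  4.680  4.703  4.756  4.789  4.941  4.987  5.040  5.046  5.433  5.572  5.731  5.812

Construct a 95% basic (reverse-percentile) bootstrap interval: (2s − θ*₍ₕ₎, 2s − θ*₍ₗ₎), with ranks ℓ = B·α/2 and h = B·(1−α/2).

Percentile endpoints at ranks 1 and 39: θ*₍1₎ = 2.093, θ*₍39₎ = 5.731.
Basic interval reflects these around s:
  lower = 2 × 4.066 − 5.731 = 2.401
  upper = 2 × 4.066 − 2.093 = 6.039

(2.401, 6.039)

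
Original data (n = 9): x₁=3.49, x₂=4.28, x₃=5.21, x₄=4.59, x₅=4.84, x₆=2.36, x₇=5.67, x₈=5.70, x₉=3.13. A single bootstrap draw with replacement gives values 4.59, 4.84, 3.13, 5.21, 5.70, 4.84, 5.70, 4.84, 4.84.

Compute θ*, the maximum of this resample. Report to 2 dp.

θ* = 5.70

Maximum = 5.70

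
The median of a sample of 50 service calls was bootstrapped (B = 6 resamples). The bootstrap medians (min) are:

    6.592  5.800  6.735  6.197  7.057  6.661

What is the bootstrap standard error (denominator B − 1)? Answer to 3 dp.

Bootstrap SE is the standard deviation of the 6 replicate medians.
Mean of replicates: (6.592 + 5.800 + 6.735 + 6.197 + 7.057 + 6.661) / 6 = 39.0420 / 6 = 6.5070
Sum of squared deviations: (+0.0850)² + (−0.7070)² + (+0.2280)² + (−0.3100)² + (+0.5500)² + (+0.1540)² = 0.9814
Variance = 0.9814 / 5 = 0.1963
SE* = √0.1963

SE* = 0.443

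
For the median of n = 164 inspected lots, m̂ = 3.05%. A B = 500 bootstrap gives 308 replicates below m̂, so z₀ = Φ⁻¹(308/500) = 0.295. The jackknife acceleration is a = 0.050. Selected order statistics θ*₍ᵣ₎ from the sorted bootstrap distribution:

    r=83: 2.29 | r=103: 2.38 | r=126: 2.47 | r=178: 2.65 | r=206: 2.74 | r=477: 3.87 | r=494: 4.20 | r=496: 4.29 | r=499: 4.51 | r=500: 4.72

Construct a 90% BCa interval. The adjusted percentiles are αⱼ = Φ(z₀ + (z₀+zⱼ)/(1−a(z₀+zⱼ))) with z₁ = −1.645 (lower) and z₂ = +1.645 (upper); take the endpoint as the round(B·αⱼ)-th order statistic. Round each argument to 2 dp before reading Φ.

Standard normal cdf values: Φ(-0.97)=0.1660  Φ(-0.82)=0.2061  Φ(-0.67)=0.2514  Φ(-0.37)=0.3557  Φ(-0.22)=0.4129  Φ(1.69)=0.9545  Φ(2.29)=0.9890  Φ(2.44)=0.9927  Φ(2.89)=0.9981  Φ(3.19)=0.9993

(2.29, 4.29)

Lower: z₀ + z₁ = 0.295 + (-1.645) = -1.350; 1 − a(z₀+z₁) = 1 − (0.050)(-1.350) = 1.0675; argument = 0.295 + (-1.350)/1.0675 = -0.9696 → -0.97.
α₁ = Φ(-0.97) = 0.1660; rank = round(500 × 0.1660) = 83; θ*₍83₎ = 2.29.
Upper: z₀ + z₂ = 1.940; 1 − a(z₀+z₂) = 0.9030; argument = 2.4434 → 2.44; α₂ = 0.9927; rank = 496; θ*₍496₎ = 4.29.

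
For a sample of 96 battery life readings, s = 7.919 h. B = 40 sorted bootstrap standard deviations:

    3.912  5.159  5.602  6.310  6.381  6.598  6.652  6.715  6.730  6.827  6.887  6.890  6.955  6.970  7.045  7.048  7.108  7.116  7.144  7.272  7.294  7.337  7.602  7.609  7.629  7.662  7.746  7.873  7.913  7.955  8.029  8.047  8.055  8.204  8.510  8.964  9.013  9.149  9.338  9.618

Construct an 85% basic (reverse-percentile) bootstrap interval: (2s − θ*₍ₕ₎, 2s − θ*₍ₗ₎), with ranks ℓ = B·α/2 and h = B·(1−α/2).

Percentile endpoints at ranks 3 and 37: θ*₍3₎ = 5.602, θ*₍37₎ = 9.013.
Basic interval reflects these around s:
  lower = 2 × 7.919 − 9.013 = 6.825
  upper = 2 × 7.919 − 5.602 = 10.236

(6.825, 10.236)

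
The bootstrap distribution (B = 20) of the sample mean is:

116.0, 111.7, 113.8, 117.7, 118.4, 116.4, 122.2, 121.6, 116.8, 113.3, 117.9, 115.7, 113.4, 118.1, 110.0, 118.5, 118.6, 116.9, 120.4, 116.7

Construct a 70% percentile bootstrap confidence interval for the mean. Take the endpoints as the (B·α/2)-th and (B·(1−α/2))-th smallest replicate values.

(113.3, 118.6)

Sorted replicates: 110.0, 111.7, 113.3, 113.4, 113.8, 115.7, 116.0, 116.4, 116.7, 116.8, 116.9, 117.7, 117.9, 118.1, 118.4, 118.5, 118.6, 120.4, 121.6, 122.2
α = 0.30; lower rank = 20 × 0.150 = 3; upper rank = 20 × 0.850 = 17.
The 3rd smallest replicate is 113.3; the 17th is 118.6.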